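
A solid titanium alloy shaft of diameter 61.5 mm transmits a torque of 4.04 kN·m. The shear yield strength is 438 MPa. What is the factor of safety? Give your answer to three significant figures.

n = 4.95

τ = 16T/(πd³) = 16×4040000/(π×61.5³) = 88.46 MPa.
n = τ_limit/τ = 438/88.46 = 4.952.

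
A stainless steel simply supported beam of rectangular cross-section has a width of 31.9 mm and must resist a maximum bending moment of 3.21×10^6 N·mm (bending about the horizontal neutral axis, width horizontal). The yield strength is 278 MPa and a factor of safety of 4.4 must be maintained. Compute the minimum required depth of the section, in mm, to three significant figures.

h = 97.8 mm

σ_allow = 278/4.4 = 63.18 MPa.
For a rectangular section σ = 6M/(bh²), so h² = 6M/(b σ_allow) = 6×3210000/(31.9×63.18) = 9556 mm².
h = 97.75 mm.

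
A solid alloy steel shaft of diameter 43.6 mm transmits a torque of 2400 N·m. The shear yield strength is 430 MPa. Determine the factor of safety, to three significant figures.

τ = 16T/(πd³) = 16×2400000/(π×43.6³) = 147.5 MPa.
n = τ_limit/τ = 430/147.5 = 2.916.

n = 2.92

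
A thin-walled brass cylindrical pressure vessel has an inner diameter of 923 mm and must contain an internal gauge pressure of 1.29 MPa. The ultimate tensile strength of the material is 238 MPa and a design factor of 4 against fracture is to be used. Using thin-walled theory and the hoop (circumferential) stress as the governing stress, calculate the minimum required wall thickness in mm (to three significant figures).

t = 10.0 mm

σ_allow = 238/4 = 59.50 MPa.
Hoop stress σ_h = pD/(2t), so t = pD/(2σ_allow) = 1.29×923/(2×59.50) = 10.01 mm.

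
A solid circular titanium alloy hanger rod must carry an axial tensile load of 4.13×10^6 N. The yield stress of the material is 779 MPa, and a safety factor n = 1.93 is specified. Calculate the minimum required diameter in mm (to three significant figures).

d = 114 mm

Allowable stress σ_allow = 779/1.93 = 403.6 MPa.
Required area A = F/σ_allow = 4130000/403.6 = 10230 mm².
A = πd²/4 → d = √(4A/π) = 114.1 mm.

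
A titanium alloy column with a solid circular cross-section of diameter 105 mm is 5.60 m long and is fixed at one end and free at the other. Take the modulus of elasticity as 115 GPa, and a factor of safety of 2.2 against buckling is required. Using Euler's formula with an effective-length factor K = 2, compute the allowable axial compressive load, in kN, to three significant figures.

P_allow = 24.5 kN

I = πd⁴/64 = π×105⁴/64 = 5.967×10^6 mm⁴.
Effective length L_e = KL = 2×5.60 m = 11200 mm.
Euler critical load P_cr = π²EI/L_e² = π²×115000×5.967×10^6/11200² = 53990 N.
P_allow = P_cr/n = 53990/2.2 = 24540 N.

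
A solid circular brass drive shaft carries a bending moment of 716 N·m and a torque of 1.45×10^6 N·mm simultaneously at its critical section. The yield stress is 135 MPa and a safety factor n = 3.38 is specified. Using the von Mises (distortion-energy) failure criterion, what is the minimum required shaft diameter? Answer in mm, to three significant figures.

σ_allow = σ_y/n = 135/3.38 = 39.94 MPa.
For a solid shaft σ_b = 32M/(πd³) and τ = 16T/(πd³), so the von Mises stress is σ' = (16/πd³)·√(4M²+3T²).
√(4M²+3T²) = √(4×(716000)² + 3×(1.450×10^6)²) = 2.891×10^6 N·mm.
d³ = 16×2.891×10^6/(π×39.94) = 368600 mm³.
d = 71.70 mm.

d = 71.7 mm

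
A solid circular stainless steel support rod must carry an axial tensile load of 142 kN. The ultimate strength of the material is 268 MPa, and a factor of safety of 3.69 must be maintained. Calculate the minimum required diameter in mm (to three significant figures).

Allowable stress σ_allow = 268/3.69 = 72.63 MPa.
Required area A = F/σ_allow = 142000/72.63 = 1955 mm².
A = πd²/4 → d = √(4A/π) = 49.89 mm.

d = 49.9 mm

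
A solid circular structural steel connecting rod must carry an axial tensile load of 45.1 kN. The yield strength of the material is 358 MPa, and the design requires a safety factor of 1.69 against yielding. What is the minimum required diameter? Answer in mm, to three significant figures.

d = 16.5 mm

Allowable stress σ_allow = 358/1.69 = 211.8 MPa.
Required area A = F/σ_allow = 45100/211.8 = 212.9 mm².
A = πd²/4 → d = √(4A/π) = 16.46 mm.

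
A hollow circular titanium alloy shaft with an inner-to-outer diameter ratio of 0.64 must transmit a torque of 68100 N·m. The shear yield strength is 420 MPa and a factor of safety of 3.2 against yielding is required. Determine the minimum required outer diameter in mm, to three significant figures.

d_o = 147 mm

τ_allow = 420/3.2 = 131.2 MPa.
For a hollow shaft τ = 16T/[πd_o³(1−k⁴)] with k = 0.64, so 1−k⁴ = 0.8322.
d_o³ = 16T/[π τ_allow (1−k⁴)] = 16×6.8100×10^7/(π×131.2×0.8322) = 3.175×10^6 mm³.
d_o = 147.0 mm.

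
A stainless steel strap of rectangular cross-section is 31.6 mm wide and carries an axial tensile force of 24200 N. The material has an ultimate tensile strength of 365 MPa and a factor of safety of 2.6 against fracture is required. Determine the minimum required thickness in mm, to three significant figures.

σ_allow = 365/2.6 = 140.4 MPa.
Required area A = F/σ_allow = 24200/140.4 = 172.4 mm².
t = A/w = 172.4/31.6 = 5.455 mm.

t = 5.46 mm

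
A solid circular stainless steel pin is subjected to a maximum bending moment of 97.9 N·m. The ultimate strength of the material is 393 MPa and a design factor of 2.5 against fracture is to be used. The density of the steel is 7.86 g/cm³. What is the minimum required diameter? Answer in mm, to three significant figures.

σ_allow = 393/2.5 = 157.2 MPa.
For a solid circular section σ = 32M/(πd³), so d³ = 32M/(π σ_allow) = 32×97900/(π×157.2) = 6344 mm³.
d = 18.51 mm.

d = 18.5 mm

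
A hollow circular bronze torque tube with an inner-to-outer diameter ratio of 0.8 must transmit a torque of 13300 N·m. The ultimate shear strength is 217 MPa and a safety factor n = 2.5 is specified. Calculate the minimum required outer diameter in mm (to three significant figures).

τ_allow = 217/2.5 = 86.80 MPa.
For a hollow shaft τ = 16T/[πd_o³(1−k⁴)] with k = 0.8, so 1−k⁴ = 0.5904.
d_o³ = 16T/[π τ_allow (1−k⁴)] = 16×1.3300×10^7/(π×86.80×0.5904) = 1.322×10^6 mm³.
d_o = 109.7 mm.

d_o = 110 mm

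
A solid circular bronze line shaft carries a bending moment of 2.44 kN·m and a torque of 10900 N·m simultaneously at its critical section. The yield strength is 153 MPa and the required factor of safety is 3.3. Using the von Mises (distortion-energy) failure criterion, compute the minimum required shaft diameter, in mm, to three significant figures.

σ_allow = σ_y/n = 153/3.3 = 46.36 MPa.
For a solid shaft σ_b = 32M/(πd³) and τ = 16T/(πd³), so the von Mises stress is σ' = (16/πd³)·√(4M²+3T²).
√(4M²+3T²) = √(4×(2.440×10^6)² + 3×(1.090×10^7)²) = 1.950×10^7 N·mm.
d³ = 16×1.950×10^7/(π×46.36) = 2.142×10^6 mm³.
d = 128.9 mm.

d = 129 mm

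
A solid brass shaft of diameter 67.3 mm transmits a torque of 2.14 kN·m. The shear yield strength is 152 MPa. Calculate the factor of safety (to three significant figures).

τ = 16T/(πd³) = 16×2140000/(π×67.3³) = 35.76 MPa.
n = τ_limit/τ = 152/35.76 = 4.251.

n = 4.25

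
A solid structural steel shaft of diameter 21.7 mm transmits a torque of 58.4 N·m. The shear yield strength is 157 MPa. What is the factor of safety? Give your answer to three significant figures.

τ = 16T/(πd³) = 16×58400/(π×21.7³) = 29.11 MPa.
n = τ_limit/τ = 157/29.11 = 5.394.

n = 5.39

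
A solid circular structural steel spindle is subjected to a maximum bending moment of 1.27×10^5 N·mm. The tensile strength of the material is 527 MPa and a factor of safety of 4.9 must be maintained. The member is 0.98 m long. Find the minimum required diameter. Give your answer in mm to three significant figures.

d = 22.9 mm

σ_allow = 527/4.9 = 107.6 MPa.
For a solid circular section σ = 32M/(πd³), so d³ = 32M/(π σ_allow) = 32×127000/(π×107.6) = 12030 mm³.
d = 22.91 mm.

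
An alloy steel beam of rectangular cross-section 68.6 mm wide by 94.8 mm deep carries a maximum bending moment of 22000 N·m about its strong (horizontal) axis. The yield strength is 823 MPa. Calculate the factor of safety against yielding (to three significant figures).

Section modulus S = bh²/6 = 68.6×94.8²/6 = 102800 mm³.
σ = M/S = 2.2000×10^7/102800 = 214.1 MPa.
n = 823/214.1 = 3.844.

n = 3.84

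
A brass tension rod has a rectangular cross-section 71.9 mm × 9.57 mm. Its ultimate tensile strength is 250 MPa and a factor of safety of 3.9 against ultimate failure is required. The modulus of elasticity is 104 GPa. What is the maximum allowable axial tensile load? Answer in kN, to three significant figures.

F_allow = 44.1 kN

σ_allow = 250/3.9 = 64.10 MPa.
A = 71.9×9.57 = 688.1 mm².
F_allow = σ_allow × A = 64.10×688.1 = 44110 N.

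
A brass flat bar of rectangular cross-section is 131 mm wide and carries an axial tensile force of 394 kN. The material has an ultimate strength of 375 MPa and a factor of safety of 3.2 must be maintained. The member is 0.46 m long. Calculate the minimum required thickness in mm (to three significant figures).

σ_allow = 375/3.2 = 117.2 MPa.
Required area A = F/σ_allow = 394000/117.2 = 3362 mm².
t = A/w = 3362/131 = 25.67 mm.

t = 25.7 mm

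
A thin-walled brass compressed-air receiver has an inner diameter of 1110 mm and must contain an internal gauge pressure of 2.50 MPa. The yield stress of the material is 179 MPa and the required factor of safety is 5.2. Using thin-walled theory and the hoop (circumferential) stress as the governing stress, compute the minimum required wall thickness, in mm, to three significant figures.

σ_allow = 179/5.2 = 34.42 MPa.
Hoop stress σ_h = pD/(2t), so t = pD/(2σ_allow) = 2.50×1110/(2×34.42) = 40.31 mm.

t = 40.3 mm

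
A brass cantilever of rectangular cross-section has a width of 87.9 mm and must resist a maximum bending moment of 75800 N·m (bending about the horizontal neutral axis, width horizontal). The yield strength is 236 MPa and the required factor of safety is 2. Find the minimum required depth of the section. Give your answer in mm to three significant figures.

h = 209 mm

σ_allow = 236/2 = 118.0 MPa.
For a rectangular section σ = 6M/(bh²), so h² = 6M/(b σ_allow) = 6×7.5800×10^7/(87.9×118.0) = 43850 mm².
h = 209.4 mm.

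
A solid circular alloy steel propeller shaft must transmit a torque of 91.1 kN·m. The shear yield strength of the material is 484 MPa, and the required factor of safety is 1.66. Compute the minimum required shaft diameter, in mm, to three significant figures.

Allowable shear stress τ_allow = 484/1.66 = 291.6 MPa.
For a solid shaft τ = 16T/(πd³), so d³ = 16T/(π τ_allow) = 16×9.1100×10^7/(π×291.6) = 1.591×10^6 mm³.
d = (1.591×10^6)^(1/3) = 116.7 mm.

d = 117 mm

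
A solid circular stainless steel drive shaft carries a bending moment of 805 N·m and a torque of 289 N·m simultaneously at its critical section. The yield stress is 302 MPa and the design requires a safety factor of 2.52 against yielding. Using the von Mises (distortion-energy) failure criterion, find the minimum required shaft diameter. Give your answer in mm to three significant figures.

σ_allow = σ_y/n = 302/2.52 = 119.8 MPa.
For a solid shaft σ_b = 32M/(πd³) and τ = 16T/(πd³), so the von Mises stress is σ' = (16/πd³)·√(4M²+3T²).
√(4M²+3T²) = √(4×(805000)² + 3×(289000)²) = 1.686×10^6 N·mm.
d³ = 16×1.686×10^6/(π×119.8) = 71650 mm³.
d = 41.53 mm.

d = 41.5 mm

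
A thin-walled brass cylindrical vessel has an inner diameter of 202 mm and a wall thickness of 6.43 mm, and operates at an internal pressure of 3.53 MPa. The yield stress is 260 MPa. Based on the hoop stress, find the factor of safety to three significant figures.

σ_h = pD/(2t) = 3.53×202/(2×6.43) = 55.45 MPa.
n = 260/55.45 = 4.689.

n = 4.69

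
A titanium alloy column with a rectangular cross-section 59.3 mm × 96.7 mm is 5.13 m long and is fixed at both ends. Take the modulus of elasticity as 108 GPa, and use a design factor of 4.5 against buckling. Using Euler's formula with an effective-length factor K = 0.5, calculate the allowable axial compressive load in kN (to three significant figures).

Buckling occurs about the weak axis: I_min = h·b³/12 = 96.7×59.3³/12 = 1.680×10^6 mm⁴ (b = 59.3 mm is the smaller dimension).
Effective length L_e = KL = 0.5×5.13 m = 2565 mm.
Euler critical load P_cr = π²EI/L_e² = π²×108000×1.680×10^6/2565² = 272200 N.
P_allow = P_cr/n = 272200/4.5 = 60500 N.

P_allow = 60.5 kN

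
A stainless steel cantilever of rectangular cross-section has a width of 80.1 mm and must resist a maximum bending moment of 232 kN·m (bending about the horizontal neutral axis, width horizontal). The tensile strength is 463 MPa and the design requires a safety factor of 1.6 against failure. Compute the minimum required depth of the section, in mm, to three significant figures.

h = 245 mm

σ_allow = 463/1.6 = 289.4 MPa.
For a rectangular section σ = 6M/(bh²), so h² = 6M/(b σ_allow) = 6×2.3200×10^8/(80.1×289.4) = 60050 mm².
h = 245.1 mm.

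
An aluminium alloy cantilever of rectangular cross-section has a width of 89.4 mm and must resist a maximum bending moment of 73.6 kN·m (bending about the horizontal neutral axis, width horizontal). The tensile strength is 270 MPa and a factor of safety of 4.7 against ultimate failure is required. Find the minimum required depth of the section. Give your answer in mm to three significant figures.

σ_allow = 270/4.7 = 57.45 MPa.
For a rectangular section σ = 6M/(bh²), so h² = 6M/(b σ_allow) = 6×7.3600×10^7/(89.4×57.45) = 85990 mm².
h = 293.2 mm.

h = 293 mm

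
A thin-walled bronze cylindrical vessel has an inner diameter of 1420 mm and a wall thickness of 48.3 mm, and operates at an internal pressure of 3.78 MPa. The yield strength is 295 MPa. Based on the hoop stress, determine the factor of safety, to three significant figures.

n = 5.31

σ_h = pD/(2t) = 3.78×1420/(2×48.3) = 55.57 MPa.
n = 295/55.57 = 5.309.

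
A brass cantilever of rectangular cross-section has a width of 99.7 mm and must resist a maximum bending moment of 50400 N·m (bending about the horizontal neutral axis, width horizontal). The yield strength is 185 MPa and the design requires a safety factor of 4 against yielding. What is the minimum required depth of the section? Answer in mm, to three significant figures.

h = 256 mm

σ_allow = 185/4 = 46.25 MPa.
For a rectangular section σ = 6M/(bh²), so h² = 6M/(b σ_allow) = 6×5.0400×10^7/(99.7×46.25) = 65580 mm².
h = 256.1 mm.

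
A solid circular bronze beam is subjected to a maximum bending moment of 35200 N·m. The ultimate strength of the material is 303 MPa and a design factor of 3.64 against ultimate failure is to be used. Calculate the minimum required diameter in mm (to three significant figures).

d = 163 mm

σ_allow = 303/3.64 = 83.24 MPa.
For a solid circular section σ = 32M/(πd³), so d³ = 32M/(π σ_allow) = 32×3.5200×10^7/(π×83.24) = 4.307×10^6 mm³.
d = 162.7 mm.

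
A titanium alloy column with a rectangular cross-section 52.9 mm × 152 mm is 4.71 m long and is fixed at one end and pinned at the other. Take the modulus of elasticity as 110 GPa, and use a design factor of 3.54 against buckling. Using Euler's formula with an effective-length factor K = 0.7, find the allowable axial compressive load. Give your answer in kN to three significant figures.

Buckling occurs about the weak axis: I_min = h·b³/12 = 152×52.9³/12 = 1.875×10^6 mm⁴ (b = 52.9 mm is the smaller dimension).
Effective length L_e = KL = 0.7×4.71 m = 3297 mm.
Euler critical load P_cr = π²EI/L_e² = π²×110000×1.875×10^6/3297² = 187300 N.
P_allow = P_cr/n = 187300/3.54 = 52900 N.

P_allow = 52.9 kN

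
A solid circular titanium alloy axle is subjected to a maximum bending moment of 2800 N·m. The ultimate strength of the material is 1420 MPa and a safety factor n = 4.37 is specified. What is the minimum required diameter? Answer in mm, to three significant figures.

d = 44.4 mm

σ_allow = 1420/4.37 = 324.9 MPa.
For a solid circular section σ = 32M/(πd³), so d³ = 32M/(π σ_allow) = 32×2800000/(π×324.9) = 87770 mm³.
d = 44.44 mm.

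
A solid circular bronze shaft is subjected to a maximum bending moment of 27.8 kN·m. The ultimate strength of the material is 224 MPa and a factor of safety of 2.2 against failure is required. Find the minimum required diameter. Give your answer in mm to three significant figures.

d = 141 mm

σ_allow = 224/2.2 = 101.8 MPa.
For a solid circular section σ = 32M/(πd³), so d³ = 32M/(π σ_allow) = 32×2.7800×10^7/(π×101.8) = 2.781×10^6 mm³.
d = 140.6 mm.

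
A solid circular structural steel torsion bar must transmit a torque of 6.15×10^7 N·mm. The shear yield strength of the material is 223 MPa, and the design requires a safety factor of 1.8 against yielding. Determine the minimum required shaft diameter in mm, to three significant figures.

d = 136 mm

Allowable shear stress τ_allow = 223/1.8 = 123.9 MPa.
For a solid shaft τ = 16T/(πd³), so d³ = 16T/(π τ_allow) = 16×6.1500×10^7/(π×123.9) = 2.528×10^6 mm³.
d = (2.528×10^6)^(1/3) = 136.2 mm.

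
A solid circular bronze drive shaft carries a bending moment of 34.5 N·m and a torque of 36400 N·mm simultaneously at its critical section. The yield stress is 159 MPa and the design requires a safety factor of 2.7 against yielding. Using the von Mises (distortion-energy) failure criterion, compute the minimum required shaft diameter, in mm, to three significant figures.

d = 20.1 mm

σ_allow = σ_y/n = 159/2.7 = 58.89 MPa.
For a solid shaft σ_b = 32M/(πd³) and τ = 16T/(πd³), so the von Mises stress is σ' = (16/πd³)·√(4M²+3T²).
√(4M²+3T²) = √(4×(34500)² + 3×(36400)²) = 93470 N·mm.
d³ = 16×93470/(π×58.89) = 8083 mm³.
d = 20.07 mm.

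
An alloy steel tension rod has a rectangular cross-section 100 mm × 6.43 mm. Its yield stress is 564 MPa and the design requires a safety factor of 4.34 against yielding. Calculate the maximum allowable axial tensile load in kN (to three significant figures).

σ_allow = 564/4.34 = 130.0 MPa.
A = 100×6.43 = 643.0 mm².
F_allow = σ_allow × A = 130.0×643.0 = 83560 N.

F_allow = 83.6 kN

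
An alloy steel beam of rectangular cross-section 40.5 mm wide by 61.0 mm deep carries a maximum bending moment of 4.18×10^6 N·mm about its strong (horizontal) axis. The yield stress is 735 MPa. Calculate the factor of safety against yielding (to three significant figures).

n = 4.42

Section modulus S = bh²/6 = 40.5×61.0²/6 = 25120 mm³.
σ = M/S = 4180000/25120 = 166.4 MPa.
n = 735/166.4 = 4.416.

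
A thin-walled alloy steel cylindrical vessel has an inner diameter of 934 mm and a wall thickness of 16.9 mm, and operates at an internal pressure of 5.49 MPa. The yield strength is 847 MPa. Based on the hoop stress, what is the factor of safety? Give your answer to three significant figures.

n = 5.58

σ_h = pD/(2t) = 5.49×934/(2×16.9) = 151.7 MPa.
n = 847/151.7 = 5.583.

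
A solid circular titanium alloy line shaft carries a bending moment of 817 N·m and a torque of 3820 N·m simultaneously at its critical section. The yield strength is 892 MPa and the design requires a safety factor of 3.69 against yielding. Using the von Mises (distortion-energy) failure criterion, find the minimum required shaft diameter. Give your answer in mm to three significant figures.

d = 52.4 mm

σ_allow = σ_y/n = 892/3.69 = 241.7 MPa.
For a solid shaft σ_b = 32M/(πd³) and τ = 16T/(πd³), so the von Mises stress is σ' = (16/πd³)·√(4M²+3T²).
√(4M²+3T²) = √(4×(817000)² + 3×(3.820×10^6)²) = 6.815×10^6 N·mm.
d³ = 16×6.815×10^6/(π×241.7) = 143600 mm³.
d = 52.36 mm.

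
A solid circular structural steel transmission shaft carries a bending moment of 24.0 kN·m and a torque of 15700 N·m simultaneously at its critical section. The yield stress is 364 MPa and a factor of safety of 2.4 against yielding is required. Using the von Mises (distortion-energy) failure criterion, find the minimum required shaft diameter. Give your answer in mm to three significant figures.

σ_allow = σ_y/n = 364/2.4 = 151.7 MPa.
For a solid shaft σ_b = 32M/(πd³) and τ = 16T/(πd³), so the von Mises stress is σ' = (16/πd³)·√(4M²+3T²).
√(4M²+3T²) = √(4×(2.400×10^7)² + 3×(1.570×10^7)²) = 5.517×10^7 N·mm.
d³ = 16×5.517×10^7/(π×151.7) = 1.853×10^6 mm³.
d = 122.8 mm.

d = 123 mm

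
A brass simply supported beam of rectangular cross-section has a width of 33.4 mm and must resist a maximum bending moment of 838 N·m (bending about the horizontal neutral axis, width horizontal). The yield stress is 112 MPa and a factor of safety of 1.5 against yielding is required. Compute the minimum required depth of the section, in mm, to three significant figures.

σ_allow = 112/1.5 = 74.67 MPa.
For a rectangular section σ = 6M/(bh²), so h² = 6M/(b σ_allow) = 6×838000/(33.4×74.67) = 2016 mm².
h = 44.90 mm.

h = 44.9 mm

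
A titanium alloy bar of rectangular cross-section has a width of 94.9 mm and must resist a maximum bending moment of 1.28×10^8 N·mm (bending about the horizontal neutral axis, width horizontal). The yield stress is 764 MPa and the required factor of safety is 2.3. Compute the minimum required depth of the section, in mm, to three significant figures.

h = 156 mm

σ_allow = 764/2.3 = 332.2 MPa.
For a rectangular section σ = 6M/(bh²), so h² = 6M/(b σ_allow) = 6×1.2800×10^8/(94.9×332.2) = 24360 mm².
h = 156.1 mm.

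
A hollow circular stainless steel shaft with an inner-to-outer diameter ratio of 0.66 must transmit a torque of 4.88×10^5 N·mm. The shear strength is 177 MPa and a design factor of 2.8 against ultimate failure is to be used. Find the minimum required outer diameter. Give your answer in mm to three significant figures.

τ_allow = 177/2.8 = 63.21 MPa.
For a hollow shaft τ = 16T/[πd_o³(1−k⁴)] with k = 0.66, so 1−k⁴ = 0.8103.
d_o³ = 16T/[π τ_allow (1−k⁴)] = 16×488000/(π×63.21×0.8103) = 48520 mm³.
d_o = 36.47 mm.

d_o = 36.5 mm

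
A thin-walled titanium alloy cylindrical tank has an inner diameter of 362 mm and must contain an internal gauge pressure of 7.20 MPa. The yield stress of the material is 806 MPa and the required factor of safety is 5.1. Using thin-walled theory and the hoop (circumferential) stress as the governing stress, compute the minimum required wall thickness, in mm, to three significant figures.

t = 8.25 mm

σ_allow = 806/5.1 = 158.0 MPa.
Hoop stress σ_h = pD/(2t), so t = pD/(2σ_allow) = 7.20×362/(2×158.0) = 8.246 mm.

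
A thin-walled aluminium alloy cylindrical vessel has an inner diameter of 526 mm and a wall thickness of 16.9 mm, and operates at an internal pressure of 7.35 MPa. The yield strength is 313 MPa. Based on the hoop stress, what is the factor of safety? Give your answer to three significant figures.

n = 2.74

σ_h = pD/(2t) = 7.35×526/(2×16.9) = 114.4 MPa.
n = 313/114.4 = 2.736.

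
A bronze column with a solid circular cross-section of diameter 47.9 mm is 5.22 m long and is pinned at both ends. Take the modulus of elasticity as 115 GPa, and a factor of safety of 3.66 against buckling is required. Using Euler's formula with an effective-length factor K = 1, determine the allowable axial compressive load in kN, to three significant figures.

I = πd⁴/64 = π×47.9⁴/64 = 258400 mm⁴.
Effective length L_e = KL = 1×5.22 m = 5220 mm.
Euler critical load P_cr = π²EI/L_e² = π²×115000×258400/5220² = 10760 N.
P_allow = P_cr/n = 10760/3.66 = 2941 N.

P_allow = 2.94 kN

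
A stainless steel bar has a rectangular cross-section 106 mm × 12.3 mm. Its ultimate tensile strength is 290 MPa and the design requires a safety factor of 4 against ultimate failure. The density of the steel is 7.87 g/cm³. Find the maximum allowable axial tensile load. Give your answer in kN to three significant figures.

F_allow = 94.5 kN

σ_allow = 290/4 = 72.50 MPa.
A = 106×12.3 = 1304 mm².
F_allow = σ_allow × A = 72.50×1304 = 94530 N.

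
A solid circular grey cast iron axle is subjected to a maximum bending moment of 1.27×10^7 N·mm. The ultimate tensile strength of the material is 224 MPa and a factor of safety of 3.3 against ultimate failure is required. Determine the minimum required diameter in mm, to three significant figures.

d = 124 mm

σ_allow = 224/3.3 = 67.88 MPa.
For a solid circular section σ = 32M/(πd³), so d³ = 32M/(π σ_allow) = 32×1.2700×10^7/(π×67.88) = 1.906×10^6 mm³.
d = 124.0 mm.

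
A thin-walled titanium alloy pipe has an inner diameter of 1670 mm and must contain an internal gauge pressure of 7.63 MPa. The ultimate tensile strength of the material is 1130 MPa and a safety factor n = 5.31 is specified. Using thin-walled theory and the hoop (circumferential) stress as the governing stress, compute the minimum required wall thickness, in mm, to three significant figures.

σ_allow = 1130/5.31 = 212.8 MPa.
Hoop stress σ_h = pD/(2t), so t = pD/(2σ_allow) = 7.63×1670/(2×212.8) = 29.94 mm.

t = 29.9 mm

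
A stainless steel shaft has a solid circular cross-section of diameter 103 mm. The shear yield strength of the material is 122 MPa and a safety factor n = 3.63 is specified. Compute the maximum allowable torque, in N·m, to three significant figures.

τ_allow = 122/3.63 = 33.61 MPa.
For a solid shaft T_allow = τ_allow·πd³/16; πd³/16 = π×103³/16 = 214600 mm³.
T_allow = 33.61×214600 = 7.211×10^6 N·mm = 7211 N·m.

T_allow = 7210 N·m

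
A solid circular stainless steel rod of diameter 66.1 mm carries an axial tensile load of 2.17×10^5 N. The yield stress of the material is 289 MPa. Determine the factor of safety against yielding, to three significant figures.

n = 4.57

A = πd²/4 = 3432 mm².
σ = F/A = 217000/3432 = 63.24 MPa.
n = 289/63.24 = 4.570.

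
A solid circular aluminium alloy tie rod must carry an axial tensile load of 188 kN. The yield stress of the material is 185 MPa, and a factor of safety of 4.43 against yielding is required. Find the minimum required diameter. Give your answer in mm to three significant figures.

Allowable stress σ_allow = 185/4.43 = 41.76 MPa.
Required area A = F/σ_allow = 188000/41.76 = 4502 mm².
A = πd²/4 → d = √(4A/π) = 75.71 mm.

d = 75.7 mm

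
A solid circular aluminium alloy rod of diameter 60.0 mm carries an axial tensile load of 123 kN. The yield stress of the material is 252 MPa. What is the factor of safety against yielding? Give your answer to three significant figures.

n = 5.79

A = πd²/4 = 2827 mm².
σ = F/A = 123000/2827 = 43.50 MPa.
n = 252/43.50 = 5.793.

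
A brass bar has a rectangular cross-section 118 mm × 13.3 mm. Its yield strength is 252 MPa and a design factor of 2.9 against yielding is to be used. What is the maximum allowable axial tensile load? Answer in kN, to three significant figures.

σ_allow = 252/2.9 = 86.90 MPa.
A = 118×13.3 = 1569 mm².
F_allow = σ_allow × A = 86.90×1569 = 136400 N.

F_allow = 136 kN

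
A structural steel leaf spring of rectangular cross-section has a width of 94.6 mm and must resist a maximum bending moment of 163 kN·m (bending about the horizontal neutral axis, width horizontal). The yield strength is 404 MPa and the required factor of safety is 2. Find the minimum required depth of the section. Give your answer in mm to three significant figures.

σ_allow = 404/2 = 202.0 MPa.
For a rectangular section σ = 6M/(bh²), so h² = 6M/(b σ_allow) = 6×1.6300×10^8/(94.6×202.0) = 51180 mm².
h = 226.2 mm.

h = 226 mm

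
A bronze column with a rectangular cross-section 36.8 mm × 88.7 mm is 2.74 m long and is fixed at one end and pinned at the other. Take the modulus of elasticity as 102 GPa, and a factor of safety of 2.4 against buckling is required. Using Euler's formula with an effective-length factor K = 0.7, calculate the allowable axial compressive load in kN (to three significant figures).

P_allow = 42.0 kN

Buckling occurs about the weak axis: I_min = h·b³/12 = 88.7×36.8³/12 = 368400 mm⁴ (b = 36.8 mm is the smaller dimension).
Effective length L_e = KL = 0.7×2.74 m = 1918 mm.
Euler critical load P_cr = π²EI/L_e² = π²×102000×368400/1918² = 100800 N.
P_allow = P_cr/n = 100800/2.4 = 42000 N.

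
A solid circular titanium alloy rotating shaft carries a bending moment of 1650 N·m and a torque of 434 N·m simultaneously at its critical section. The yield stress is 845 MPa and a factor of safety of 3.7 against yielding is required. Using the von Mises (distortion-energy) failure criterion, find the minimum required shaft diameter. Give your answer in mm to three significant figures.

σ_allow = σ_y/n = 845/3.7 = 228.4 MPa.
For a solid shaft σ_b = 32M/(πd³) and τ = 16T/(πd³), so the von Mises stress is σ' = (16/πd³)·√(4M²+3T²).
√(4M²+3T²) = √(4×(1.650×10^6)² + 3×(434000)²) = 3.385×10^6 N·mm.
d³ = 16×3.385×10^6/(π×228.4) = 75480 mm³.
d = 42.26 mm.

d = 42.3 mm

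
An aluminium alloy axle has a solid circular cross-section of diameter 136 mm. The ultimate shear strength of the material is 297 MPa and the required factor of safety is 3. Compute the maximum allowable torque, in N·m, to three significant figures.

T_allow = 48900 N·m

τ_allow = 297/3 = 99.00 MPa.
For a solid shaft T_allow = τ_allow·πd³/16; πd³/16 = π×136³/16 = 493900 mm³.
T_allow = 99.00×493900 = 4.890×10^7 N·mm = 48900 N·m.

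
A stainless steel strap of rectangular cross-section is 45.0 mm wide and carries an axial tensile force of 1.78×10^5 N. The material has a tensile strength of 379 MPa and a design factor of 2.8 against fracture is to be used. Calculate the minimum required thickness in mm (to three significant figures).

σ_allow = 379/2.8 = 135.4 MPa.
Required area A = F/σ_allow = 178000/135.4 = 1315 mm².
t = A/w = 1315/45.0 = 29.22 mm.

t = 29.2 mm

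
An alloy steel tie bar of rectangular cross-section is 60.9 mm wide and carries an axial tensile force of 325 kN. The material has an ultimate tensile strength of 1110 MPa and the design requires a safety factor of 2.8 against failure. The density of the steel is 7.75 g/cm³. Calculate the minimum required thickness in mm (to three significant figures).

σ_allow = 1110/2.8 = 396.4 MPa.
Required area A = F/σ_allow = 325000/396.4 = 819.8 mm².
t = A/w = 819.8/60.9 = 13.46 mm.

t = 13.5 mm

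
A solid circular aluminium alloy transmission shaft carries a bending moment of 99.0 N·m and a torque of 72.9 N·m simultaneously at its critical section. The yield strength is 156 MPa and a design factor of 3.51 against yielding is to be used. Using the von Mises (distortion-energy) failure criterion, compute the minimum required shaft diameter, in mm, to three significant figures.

d = 30.0 mm

σ_allow = σ_y/n = 156/3.51 = 44.44 MPa.
For a solid shaft σ_b = 32M/(πd³) and τ = 16T/(πd³), so the von Mises stress is σ' = (16/πd³)·√(4M²+3T²).
√(4M²+3T²) = √(4×(99000)² + 3×(72900)²) = 234800 N·mm.
d³ = 16×234800/(π×44.44) = 26910 mm³.
d = 29.97 mm.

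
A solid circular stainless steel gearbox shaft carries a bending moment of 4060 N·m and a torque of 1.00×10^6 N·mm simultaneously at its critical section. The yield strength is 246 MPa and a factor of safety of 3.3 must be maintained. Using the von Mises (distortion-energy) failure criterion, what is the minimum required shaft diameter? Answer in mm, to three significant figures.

d = 82.8 mm

σ_allow = σ_y/n = 246/3.3 = 74.55 MPa.
For a solid shaft σ_b = 32M/(πd³) and τ = 16T/(πd³), so the von Mises stress is σ' = (16/πd³)·√(4M²+3T²).
√(4M²+3T²) = √(4×(4.060×10^6)² + 3×(1.000×10^6)²) = 8.303×10^6 N·mm.
d³ = 16×8.303×10^6/(π×74.55) = 567200 mm³.
d = 82.78 mm.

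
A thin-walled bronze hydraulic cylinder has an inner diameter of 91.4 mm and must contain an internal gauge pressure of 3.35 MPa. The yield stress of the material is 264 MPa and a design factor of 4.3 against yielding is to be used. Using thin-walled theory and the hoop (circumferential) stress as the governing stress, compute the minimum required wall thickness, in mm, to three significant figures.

t = 2.49 mm

σ_allow = 264/4.3 = 61.40 MPa.
Hoop stress σ_h = pD/(2t), so t = pD/(2σ_allow) = 3.35×91.4/(2×61.40) = 2.494 mm.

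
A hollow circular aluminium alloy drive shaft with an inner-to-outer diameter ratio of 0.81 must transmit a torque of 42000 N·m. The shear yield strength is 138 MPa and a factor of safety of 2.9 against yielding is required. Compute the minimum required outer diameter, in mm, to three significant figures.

τ_allow = 138/2.9 = 47.59 MPa.
For a hollow shaft τ = 16T/[πd_o³(1−k⁴)] with k = 0.81, so 1−k⁴ = 0.5695.
d_o³ = 16T/[π τ_allow (1−k⁴)] = 16×4.2000×10^7/(π×47.59×0.5695) = 7.893×10^6 mm³.
d_o = 199.1 mm.

d_o = 199 mm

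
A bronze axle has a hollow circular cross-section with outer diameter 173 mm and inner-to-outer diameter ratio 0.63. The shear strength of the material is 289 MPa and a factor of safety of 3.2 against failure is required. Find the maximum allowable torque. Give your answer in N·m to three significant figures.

T_allow = 77400 N·m

τ_allow = 289/3.2 = 90.31 MPa.
For a hollow shaft T_allow = τ_allow·πd_o³(1−k⁴)/16 with 1−k⁴ = 0.8425, so πd_o³(1−k⁴)/16 = 856500 mm³.
T_allow = 90.31×856500 = 7.735×10^7 N·mm = 77350 N·m.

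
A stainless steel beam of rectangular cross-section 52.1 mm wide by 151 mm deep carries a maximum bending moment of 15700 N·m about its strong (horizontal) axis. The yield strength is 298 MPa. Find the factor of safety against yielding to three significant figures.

Section modulus S = bh²/6 = 52.1×151²/6 = 198000 mm³.
σ = M/S = 1.5700×10^7/198000 = 79.30 MPa.
n = 298/79.30 = 3.758.

n = 3.76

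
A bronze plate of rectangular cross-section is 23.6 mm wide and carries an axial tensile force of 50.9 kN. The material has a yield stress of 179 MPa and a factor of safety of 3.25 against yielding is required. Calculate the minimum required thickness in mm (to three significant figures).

σ_allow = 179/3.25 = 55.08 MPa.
Required area A = F/σ_allow = 50900/55.08 = 924.2 mm².
t = A/w = 924.2/23.6 = 39.16 mm.

t = 39.2 mm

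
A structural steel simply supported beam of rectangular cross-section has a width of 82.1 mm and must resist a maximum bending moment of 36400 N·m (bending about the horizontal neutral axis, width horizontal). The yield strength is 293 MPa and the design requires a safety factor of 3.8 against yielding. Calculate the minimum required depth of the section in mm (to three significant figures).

σ_allow = 293/3.8 = 77.11 MPa.
For a rectangular section σ = 6M/(bh²), so h² = 6M/(b σ_allow) = 6×3.6400×10^7/(82.1×77.11) = 34500 mm².
h = 185.7 mm.

h = 186 mm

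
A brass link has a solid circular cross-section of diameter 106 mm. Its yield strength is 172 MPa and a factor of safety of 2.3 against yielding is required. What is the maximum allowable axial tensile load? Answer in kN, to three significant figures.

F_allow = 660 kN

σ_allow = 172/2.3 = 74.78 MPa.
A = πd²/4 = π×106²/4 = 8825 mm².
F_allow = σ_allow × A = 74.78×8825 = 659900 N.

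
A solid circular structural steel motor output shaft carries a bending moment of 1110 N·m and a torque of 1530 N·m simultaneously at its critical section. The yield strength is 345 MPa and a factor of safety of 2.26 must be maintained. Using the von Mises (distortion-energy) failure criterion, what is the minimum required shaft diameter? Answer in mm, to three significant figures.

σ_allow = σ_y/n = 345/2.26 = 152.7 MPa.
For a solid shaft σ_b = 32M/(πd³) and τ = 16T/(πd³), so the von Mises stress is σ' = (16/πd³)·√(4M²+3T²).
√(4M²+3T²) = √(4×(1.110×10^6)² + 3×(1.530×10^6)²) = 3.457×10^6 N·mm.
d³ = 16×3.457×10^6/(π×152.7) = 115300 mm³.
d = 48.68 mm.

d = 48.7 mm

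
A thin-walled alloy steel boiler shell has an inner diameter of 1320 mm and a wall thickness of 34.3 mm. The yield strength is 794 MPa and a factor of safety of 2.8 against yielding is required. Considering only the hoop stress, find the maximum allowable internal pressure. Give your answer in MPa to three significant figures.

σ_allow = 794/2.8 = 283.6 MPa.
σ_h = pD/(2t) → p_allow = 2σ_allow t/D = 2×283.6×34.3/1320 = 14.74 MPa.

p_allow = 14.7 MPa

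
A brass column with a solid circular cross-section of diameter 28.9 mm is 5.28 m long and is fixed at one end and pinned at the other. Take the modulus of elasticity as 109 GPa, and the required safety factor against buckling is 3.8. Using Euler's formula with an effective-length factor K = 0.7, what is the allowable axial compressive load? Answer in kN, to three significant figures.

P_allow = 0.710 kN

I = πd⁴/64 = π×28.9⁴/64 = 34240 mm⁴.
Effective length L_e = KL = 0.7×5.28 m = 3696 mm.
Euler critical load P_cr = π²EI/L_e² = π²×109000×34240/3696² = 2697 N.
P_allow = P_cr/n = 2697/3.8 = 709.6 N.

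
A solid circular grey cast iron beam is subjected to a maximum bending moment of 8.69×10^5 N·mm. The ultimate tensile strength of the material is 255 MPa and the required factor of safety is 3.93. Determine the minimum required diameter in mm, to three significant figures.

σ_allow = 255/3.93 = 64.89 MPa.
For a solid circular section σ = 32M/(πd³), so d³ = 32M/(π σ_allow) = 32×869000/(π×64.89) = 136400 mm³.
d = 51.48 mm.

d = 51.5 mm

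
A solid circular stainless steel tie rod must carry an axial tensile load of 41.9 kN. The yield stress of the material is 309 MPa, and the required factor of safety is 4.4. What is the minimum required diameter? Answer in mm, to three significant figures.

Allowable stress σ_allow = 309/4.4 = 70.23 MPa.
Required area A = F/σ_allow = 41900/70.23 = 596.6 mm².
A = πd²/4 → d = √(4A/π) = 27.56 mm.

d = 27.6 mm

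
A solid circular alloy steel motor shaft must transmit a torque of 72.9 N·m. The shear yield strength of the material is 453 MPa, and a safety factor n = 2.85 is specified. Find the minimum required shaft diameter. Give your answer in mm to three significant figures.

Allowable shear stress τ_allow = 453/2.85 = 158.9 MPa.
For a solid shaft τ = 16T/(πd³), so d³ = 16T/(π τ_allow) = 16×72900/(π×158.9) = 2336 mm³.
d = (2336)^(1/3) = 13.27 mm.

d = 13.3 mm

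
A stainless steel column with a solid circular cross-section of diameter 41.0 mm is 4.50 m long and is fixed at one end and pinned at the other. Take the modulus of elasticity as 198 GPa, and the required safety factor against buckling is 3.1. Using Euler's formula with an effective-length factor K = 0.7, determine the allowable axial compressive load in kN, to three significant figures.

P_allow = 8.81 kN

I = πd⁴/64 = π×41.0⁴/64 = 138700 mm⁴.
Effective length L_e = KL = 0.7×4.50 m = 3150 mm.
Euler critical load P_cr = π²EI/L_e² = π²×198000×138700/3150² = 27320 N.
P_allow = P_cr/n = 27320/3.1 = 8812 N.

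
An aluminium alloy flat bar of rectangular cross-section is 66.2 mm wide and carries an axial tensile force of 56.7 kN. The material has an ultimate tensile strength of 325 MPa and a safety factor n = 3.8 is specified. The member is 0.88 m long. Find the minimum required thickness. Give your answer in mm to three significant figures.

σ_allow = 325/3.8 = 85.53 MPa.
Required area A = F/σ_allow = 56700/85.53 = 663.0 mm².
t = A/w = 663.0/66.2 = 10.01 mm.

t = 10.0 mm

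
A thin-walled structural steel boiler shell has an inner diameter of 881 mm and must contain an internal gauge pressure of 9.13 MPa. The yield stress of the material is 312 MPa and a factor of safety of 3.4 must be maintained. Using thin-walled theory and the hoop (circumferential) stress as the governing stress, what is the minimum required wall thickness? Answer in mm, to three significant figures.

σ_allow = 312/3.4 = 91.76 MPa.
Hoop stress σ_h = pD/(2t), so t = pD/(2σ_allow) = 9.13×881/(2×91.76) = 43.83 mm.

t = 43.8 mm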